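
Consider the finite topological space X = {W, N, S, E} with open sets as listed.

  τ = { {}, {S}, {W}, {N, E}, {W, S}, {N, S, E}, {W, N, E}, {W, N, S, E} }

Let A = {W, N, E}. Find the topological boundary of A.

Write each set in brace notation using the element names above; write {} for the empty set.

{}

U open, U⊆A: {}, {W}, {N, E}, {W, N, E}. int(A) = ⋃ = {W, N, E}
X∖A={S}, int(X∖A)={S}, hence cl(A)={W, N, E}
∂A: remove int from cl → {}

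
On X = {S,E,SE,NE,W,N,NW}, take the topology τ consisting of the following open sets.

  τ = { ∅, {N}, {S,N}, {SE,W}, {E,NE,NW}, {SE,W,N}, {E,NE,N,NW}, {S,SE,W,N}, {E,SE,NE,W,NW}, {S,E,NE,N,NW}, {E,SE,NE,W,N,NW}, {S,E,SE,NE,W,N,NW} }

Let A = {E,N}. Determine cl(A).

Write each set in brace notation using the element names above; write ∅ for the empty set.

X∖A={S,SE,NE,W,NW}, int(X∖A)={SE,W}, hence cl(A)={S,E,NE,N,NW}

{S,E,NE,N,NW}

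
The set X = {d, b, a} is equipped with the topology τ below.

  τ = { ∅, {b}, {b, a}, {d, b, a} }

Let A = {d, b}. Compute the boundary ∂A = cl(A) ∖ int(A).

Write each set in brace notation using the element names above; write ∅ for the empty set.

{d, a}

opens ⊆ A: ∅, {b}; union → int = {b}
complement {a}; its interior ∅; cl(A) = X∖∅ = {d, b, a}
boundary = {d, b, a} ∖ {b} = {d, a}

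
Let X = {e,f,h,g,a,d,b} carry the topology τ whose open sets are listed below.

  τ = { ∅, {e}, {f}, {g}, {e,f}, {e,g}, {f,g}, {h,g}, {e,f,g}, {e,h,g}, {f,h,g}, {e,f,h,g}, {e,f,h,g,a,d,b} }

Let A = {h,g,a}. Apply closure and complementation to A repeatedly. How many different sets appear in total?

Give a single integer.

6

X∖A={e,f,d,b}, int(X∖A)={e,f}, hence cl(A)={h,g,a,d,b}
Orbit (k=closure, c=complement):
  1. A     = {h,g,a}
  2. kA    = {h,g,a,d,b}
  3. cA    = {e,f,d,b}
  4. ckA   = {e,f}
  5. kcA   = {e,f,a,d,b}
  6. ckcA  = {h,g}
(closed under both — stop)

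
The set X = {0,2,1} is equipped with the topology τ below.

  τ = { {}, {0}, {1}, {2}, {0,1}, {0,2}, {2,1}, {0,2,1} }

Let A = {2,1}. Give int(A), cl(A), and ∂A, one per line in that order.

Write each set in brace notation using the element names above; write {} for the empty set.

interior: largest open inside A is {2,1} (from {}, {2}, {1}, {2,1})
cl via duality: int({0}) = {0}, so X∖{0} = {2,1}
cl∖int = {}

int(A) = {2,1}
cl(A)  = {2,1}
∂A     = {}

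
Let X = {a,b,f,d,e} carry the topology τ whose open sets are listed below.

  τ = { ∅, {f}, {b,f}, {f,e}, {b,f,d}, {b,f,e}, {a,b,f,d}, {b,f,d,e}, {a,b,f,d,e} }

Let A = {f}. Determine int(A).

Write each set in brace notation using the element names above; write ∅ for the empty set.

U open, U⊆A: ∅, {f}. int(A) = ⋃ = {f}

{f}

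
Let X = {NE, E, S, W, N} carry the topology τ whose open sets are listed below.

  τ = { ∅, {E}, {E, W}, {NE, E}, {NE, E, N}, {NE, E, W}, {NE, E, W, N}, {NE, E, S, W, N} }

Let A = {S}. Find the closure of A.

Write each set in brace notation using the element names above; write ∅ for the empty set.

complement {NE, E, W, N}; its interior {NE, E, W, N}; cl(A) = X∖{NE, E, W, N} = {S}

{S}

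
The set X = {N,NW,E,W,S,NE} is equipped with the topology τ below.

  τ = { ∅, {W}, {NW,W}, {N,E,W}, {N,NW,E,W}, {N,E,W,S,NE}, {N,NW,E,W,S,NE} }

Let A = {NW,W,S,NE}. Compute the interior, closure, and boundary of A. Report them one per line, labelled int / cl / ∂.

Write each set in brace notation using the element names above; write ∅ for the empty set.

interior: largest open inside A is {NW,W} (from ∅, {W}, {NW,W})
cl via duality: int({N,E}) = ∅, so X∖∅ = {N,NW,E,W,S,NE}
cl∖int = {N,E,S,NE}

int(A) = {NW,W}
cl(A)  = {N,NW,E,W,S,NE}
∂A     = {N,E,S,NE}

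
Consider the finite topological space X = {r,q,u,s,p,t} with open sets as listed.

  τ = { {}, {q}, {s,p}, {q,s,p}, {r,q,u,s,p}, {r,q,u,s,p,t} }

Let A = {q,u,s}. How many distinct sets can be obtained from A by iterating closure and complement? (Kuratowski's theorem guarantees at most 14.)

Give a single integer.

X∖A={r,p,t}, int(X∖A)={}, hence cl(A)={r,q,u,s,p,t}
Orbit (k=closure, c=complement):
  1. A     = {q,u,s}
  2. kA    = {r,q,u,s,p,t}
  3. cA    = {r,p,t}
  4. ckA   = {}
  5. kcA   = {r,u,s,p,t}
  6. ckcA  = {q}
  7. kckcA = {r,q,u,t}
  8. ckckcA = {s,p}
(closed under both — stop)

8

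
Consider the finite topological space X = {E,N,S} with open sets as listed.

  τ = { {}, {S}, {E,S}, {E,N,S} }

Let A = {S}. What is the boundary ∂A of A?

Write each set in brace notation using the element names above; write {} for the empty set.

{E,N}

opens ⊆ A: {}, {S}; union → int = {S}
complement {E,N}; its interior {}; cl(A) = X∖{} = {E,N,S}
boundary = {E,N,S} ∖ {S} = {E,N}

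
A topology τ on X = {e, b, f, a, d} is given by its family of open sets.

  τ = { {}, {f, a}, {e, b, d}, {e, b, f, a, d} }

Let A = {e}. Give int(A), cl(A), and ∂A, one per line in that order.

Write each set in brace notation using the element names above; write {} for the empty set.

int(A) = {}
cl(A)  = {e, b, d}
∂A     = {e, b, d}

U open, U⊆A: {}. int(A) = ⋃ = {}
X∖A={b, f, a, d}, int(X∖A)={f, a}, hence cl(A)={e, b, d}
∂A: remove int from cl → {e, b, d}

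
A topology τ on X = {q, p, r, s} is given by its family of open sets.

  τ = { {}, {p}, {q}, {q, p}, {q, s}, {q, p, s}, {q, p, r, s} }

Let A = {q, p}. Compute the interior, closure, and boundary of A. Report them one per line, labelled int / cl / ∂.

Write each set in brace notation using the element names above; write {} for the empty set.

int(A) = {q, p}
cl(A)  = {q, p, r, s}
∂A     = {r, s}

interior: largest open inside A is {q, p} (from {}, {q}, {p}, {q, p})
cl via duality: int({r, s}) = {}, so X∖{} = {q, p, r, s}
cl∖int = {r, s}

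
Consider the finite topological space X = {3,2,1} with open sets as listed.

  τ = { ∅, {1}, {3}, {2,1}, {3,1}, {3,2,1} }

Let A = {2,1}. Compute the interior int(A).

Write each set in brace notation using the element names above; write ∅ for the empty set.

{2,1}

interior: largest open inside A is {2,1} (from ∅, {1}, {2,1})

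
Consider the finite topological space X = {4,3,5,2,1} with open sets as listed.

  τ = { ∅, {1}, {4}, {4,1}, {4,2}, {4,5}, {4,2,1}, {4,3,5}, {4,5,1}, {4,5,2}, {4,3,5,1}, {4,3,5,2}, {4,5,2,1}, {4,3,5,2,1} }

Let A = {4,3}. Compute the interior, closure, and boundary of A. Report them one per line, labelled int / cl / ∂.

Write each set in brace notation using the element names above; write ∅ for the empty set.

U open, U⊆A: ∅, {4}. int(A) = ⋃ = {4}
X∖A={5,2,1}, int(X∖A)={1}, hence cl(A)={4,3,5,2}
∂A: remove int from cl → {3,5,2}

int(A) = {4}
cl(A)  = {4,3,5,2}
∂A     = {3,5,2}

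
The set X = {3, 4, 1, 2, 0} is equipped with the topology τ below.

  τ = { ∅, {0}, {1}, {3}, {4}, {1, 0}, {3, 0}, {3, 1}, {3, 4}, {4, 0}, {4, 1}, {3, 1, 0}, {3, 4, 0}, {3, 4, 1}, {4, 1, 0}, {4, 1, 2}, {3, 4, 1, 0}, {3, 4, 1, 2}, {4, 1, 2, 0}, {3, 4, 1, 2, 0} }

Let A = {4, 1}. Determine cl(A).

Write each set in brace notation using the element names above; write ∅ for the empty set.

complement {3, 2, 0}; its interior {3, 0}; cl(A) = X∖{3, 0} = {4, 1, 2}

{4, 1, 2}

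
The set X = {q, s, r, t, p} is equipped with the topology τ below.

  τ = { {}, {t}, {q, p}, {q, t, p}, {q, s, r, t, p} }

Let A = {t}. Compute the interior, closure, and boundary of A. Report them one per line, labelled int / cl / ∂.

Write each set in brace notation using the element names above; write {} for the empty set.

U open, U⊆A: {}, {t}. int(A) = ⋃ = {t}
X∖A={q, s, r, p}, int(X∖A)={q, p}, hence cl(A)={s, r, t}
∂A: remove int from cl → {s, r}

int(A) = {t}
cl(A)  = {s, r, t}
∂A     = {s, r}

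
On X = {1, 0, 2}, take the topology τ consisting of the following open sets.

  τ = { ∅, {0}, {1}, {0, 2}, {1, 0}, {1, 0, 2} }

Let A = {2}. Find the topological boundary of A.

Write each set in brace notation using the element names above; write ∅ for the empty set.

open subsets of A: ∅; so int(A) = ∅
closure: X∖int(X∖A) = X∖{1, 0} = {2}
∂A = {2} minus ∅ = {2}

{2}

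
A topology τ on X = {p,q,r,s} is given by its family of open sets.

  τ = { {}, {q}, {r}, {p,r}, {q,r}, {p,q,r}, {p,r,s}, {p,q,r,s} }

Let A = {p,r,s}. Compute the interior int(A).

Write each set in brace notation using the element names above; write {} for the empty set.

{p,r,s}

interior: largest open inside A is {p,r,s} (from {}, {r}, {p,r}, {p,r,s})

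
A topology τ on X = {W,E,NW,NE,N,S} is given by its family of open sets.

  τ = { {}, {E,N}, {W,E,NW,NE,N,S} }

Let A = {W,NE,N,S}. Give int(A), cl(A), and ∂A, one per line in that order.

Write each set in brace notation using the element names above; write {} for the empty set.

open subsets of A: {}; so int(A) = {}
closure: X∖int(X∖A) = X∖{} = {W,E,NW,NE,N,S}
∂A = {W,E,NW,NE,N,S} minus {} = {W,E,NW,NE,N,S}

int(A) = {}
cl(A)  = {W,E,NW,NE,N,S}
∂A     = {W,E,NW,NE,N,S}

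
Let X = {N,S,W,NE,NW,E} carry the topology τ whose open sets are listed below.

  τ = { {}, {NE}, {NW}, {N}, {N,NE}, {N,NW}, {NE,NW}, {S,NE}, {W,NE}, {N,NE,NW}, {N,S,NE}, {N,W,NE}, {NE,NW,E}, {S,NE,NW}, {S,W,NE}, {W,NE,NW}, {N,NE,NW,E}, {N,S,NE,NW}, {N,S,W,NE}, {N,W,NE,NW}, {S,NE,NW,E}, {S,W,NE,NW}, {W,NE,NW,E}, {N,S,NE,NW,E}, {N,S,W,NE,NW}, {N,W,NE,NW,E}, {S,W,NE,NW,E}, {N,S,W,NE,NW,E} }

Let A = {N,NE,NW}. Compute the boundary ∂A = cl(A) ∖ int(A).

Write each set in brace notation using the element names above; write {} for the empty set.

{S,W,E}

U open, U⊆A: {}, {N}, {NW}, {NE}, {NE,NW}, {N,NW}, {N,NE}, {N,NE,NW}. int(A) = ⋃ = {N,NE,NW}
X∖A={S,W,E}, int(X∖A)={}, hence cl(A)={N,S,W,NE,NW,E}
∂A: remove int from cl → {S,W,E}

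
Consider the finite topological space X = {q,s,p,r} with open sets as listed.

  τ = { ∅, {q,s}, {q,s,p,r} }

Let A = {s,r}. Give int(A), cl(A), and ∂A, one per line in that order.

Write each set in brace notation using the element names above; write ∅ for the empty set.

int(A) = ∅
cl(A)  = {q,s,p,r}
∂A     = {q,s,p,r}

U open, U⊆A: ∅. int(A) = ⋃ = ∅
X∖A={q,p}, int(X∖A)=∅, hence cl(A)={q,s,p,r}
∂A: remove int from cl → {q,s,p,r}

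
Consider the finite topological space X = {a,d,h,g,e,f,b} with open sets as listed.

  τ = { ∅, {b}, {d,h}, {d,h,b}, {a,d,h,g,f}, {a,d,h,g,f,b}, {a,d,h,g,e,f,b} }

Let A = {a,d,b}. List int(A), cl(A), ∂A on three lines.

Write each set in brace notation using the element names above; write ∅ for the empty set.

interior: largest open inside A is {b} (from ∅, {b})
cl via duality: int({h,g,e,f}) = ∅, so X∖∅ = {a,d,h,g,e,f,b}
cl∖int = {a,d,h,g,e,f}

int(A) = {b}
cl(A)  = {a,d,h,g,e,f,b}
∂A     = {a,d,h,g,e,f}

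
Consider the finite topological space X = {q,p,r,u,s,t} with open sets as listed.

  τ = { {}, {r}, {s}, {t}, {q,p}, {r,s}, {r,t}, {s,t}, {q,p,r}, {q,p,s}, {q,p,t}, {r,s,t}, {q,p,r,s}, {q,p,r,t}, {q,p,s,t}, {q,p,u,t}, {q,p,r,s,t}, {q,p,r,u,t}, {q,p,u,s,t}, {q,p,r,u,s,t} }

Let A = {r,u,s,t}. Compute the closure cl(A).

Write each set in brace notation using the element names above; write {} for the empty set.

X∖A={q,p}, int(X∖A)={q,p}, hence cl(A)={r,u,s,t}

{r,u,s,t}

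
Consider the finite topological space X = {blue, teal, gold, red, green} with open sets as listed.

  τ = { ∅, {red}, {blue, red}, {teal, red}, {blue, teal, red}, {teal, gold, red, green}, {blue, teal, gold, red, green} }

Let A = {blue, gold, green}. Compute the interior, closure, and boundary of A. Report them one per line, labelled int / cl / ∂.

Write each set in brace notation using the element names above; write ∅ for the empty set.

opens ⊆ A: ∅; union → int = ∅
complement {teal, red}; its interior {teal, red}; cl(A) = X∖{teal, red} = {blue, gold, green}
boundary = {blue, gold, green} ∖ ∅ = {blue, gold, green}

int(A) = ∅
cl(A)  = {blue, gold, green}
∂A     = {blue, gold, green}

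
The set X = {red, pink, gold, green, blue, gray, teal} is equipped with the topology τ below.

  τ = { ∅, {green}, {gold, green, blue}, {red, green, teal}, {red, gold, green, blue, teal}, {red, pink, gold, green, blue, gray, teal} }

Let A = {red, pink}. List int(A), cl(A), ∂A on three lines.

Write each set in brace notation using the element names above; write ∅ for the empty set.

opens ⊆ A: ∅; union → int = ∅
complement {gold, green, blue, gray, teal}; its interior {gold, green, blue}; cl(A) = X∖{gold, green, blue} = {red, pink, gray, teal}
boundary = {red, pink, gray, teal} ∖ ∅ = {red, pink, gray, teal}

int(A) = ∅
cl(A)  = {red, pink, gray, teal}
∂A     = {red, pink, gray, teal}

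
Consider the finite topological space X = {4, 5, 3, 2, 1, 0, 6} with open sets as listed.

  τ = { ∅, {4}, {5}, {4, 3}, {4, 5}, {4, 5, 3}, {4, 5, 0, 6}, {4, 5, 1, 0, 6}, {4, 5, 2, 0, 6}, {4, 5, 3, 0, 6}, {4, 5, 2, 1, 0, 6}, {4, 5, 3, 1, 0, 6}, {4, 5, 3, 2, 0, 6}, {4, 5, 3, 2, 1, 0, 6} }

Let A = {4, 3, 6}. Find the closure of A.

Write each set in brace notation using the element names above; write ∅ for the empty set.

{4, 3, 2, 1, 0, 6}

cl via duality: int({5, 2, 1, 0}) = {5}, so X∖{5} = {4, 3, 2, 1, 0, 6}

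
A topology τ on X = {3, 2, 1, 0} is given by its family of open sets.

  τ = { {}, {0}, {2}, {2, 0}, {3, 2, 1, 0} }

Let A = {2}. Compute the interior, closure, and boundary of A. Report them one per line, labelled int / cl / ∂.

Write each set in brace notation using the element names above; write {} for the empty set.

opens ⊆ A: {}, {2}; union → int = {2}
complement {3, 1, 0}; its interior {0}; cl(A) = X∖{0} = {3, 2, 1}
boundary = {3, 2, 1} ∖ {2} = {3, 1}

int(A) = {2}
cl(A)  = {3, 2, 1}
∂A     = {3, 1}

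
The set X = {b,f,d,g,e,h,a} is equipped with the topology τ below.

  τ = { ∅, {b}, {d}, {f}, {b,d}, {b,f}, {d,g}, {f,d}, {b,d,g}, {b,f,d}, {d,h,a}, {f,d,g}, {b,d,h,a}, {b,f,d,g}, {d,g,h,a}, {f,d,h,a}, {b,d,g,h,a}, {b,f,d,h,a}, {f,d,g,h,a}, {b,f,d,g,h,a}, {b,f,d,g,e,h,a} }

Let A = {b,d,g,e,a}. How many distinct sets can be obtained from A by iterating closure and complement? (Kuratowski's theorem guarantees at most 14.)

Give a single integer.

8

complement {f,h}; its interior {f}; cl(A) = X∖{f} = {b,d,g,e,h,a}
With k = closure, c = complement:
  1. A     = {b,d,g,e,a}
  2. kA    = {b,d,g,e,h,a}
  3. cA    = {f,h}
  4. ckA   = {f}
  5. kcA   = {f,e,h,a}
  6. kckA  = {f,e}
  7. ckcA  = {b,d,g}
  8. ckckA = {b,d,g,h,a}
k, c of each give nothing new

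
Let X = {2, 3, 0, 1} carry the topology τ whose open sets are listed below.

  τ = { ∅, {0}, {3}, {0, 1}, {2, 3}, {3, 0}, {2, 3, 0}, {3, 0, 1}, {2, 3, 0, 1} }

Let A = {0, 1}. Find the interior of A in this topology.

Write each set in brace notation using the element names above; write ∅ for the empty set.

{0, 1}

U open, U⊆A: ∅, {0}, {0, 1}. int(A) = ⋃ = {0, 1}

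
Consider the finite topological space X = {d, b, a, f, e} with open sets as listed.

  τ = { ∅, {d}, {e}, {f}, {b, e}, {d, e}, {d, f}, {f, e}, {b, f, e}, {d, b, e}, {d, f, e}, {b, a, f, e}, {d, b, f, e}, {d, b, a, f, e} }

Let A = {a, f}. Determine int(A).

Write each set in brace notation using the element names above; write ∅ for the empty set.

{f}

open subsets of A: ∅, {f}; so int(A) = {f}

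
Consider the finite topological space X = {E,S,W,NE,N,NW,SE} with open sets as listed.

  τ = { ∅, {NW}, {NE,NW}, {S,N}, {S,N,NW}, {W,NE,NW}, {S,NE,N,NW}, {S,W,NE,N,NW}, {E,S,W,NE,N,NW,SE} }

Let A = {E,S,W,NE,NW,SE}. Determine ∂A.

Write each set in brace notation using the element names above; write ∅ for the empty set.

{E,S,N,SE}

U open, U⊆A: ∅, {NW}, {NE,NW}, {W,NE,NW}. int(A) = ⋃ = {W,NE,NW}
X∖A={N}, int(X∖A)=∅, hence cl(A)={E,S,W,NE,N,NW,SE}
∂A: remove int from cl → {E,S,N,SE}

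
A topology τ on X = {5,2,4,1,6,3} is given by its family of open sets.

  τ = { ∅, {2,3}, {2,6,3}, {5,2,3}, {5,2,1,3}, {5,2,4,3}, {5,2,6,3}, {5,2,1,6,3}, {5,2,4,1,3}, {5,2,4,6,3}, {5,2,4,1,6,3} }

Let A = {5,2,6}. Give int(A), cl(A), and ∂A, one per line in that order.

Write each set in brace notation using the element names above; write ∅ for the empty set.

U open, U⊆A: ∅. int(A) = ⋃ = ∅
X∖A={4,1,3}, int(X∖A)=∅, hence cl(A)={5,2,4,1,6,3}
∂A: remove int from cl → {5,2,4,1,6,3}

int(A) = ∅
cl(A)  = {5,2,4,1,6,3}
∂A     = {5,2,4,1,6,3}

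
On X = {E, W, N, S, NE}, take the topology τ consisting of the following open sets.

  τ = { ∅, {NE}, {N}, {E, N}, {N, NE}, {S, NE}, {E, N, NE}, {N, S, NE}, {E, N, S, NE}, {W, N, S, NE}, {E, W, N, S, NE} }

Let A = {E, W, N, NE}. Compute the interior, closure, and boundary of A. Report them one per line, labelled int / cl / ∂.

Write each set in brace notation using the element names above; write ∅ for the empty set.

int(A) = {E, N, NE}
cl(A)  = {E, W, N, S, NE}
∂A     = {W, S}

opens ⊆ A: ∅, {N}, {NE}, {E, N}, {N, NE}, {E, N, NE}; union → int = {E, N, NE}
complement {S}; its interior ∅; cl(A) = X∖∅ = {E, W, N, S, NE}
boundary = {E, W, N, S, NE} ∖ {E, N, NE} = {W, S}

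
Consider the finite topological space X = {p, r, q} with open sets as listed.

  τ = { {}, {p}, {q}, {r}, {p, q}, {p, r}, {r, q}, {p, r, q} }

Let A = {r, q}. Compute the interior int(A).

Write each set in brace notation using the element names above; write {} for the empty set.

{r, q}

open subsets of A: {}, {q}, {r}, {r, q}; so int(A) = {r, q}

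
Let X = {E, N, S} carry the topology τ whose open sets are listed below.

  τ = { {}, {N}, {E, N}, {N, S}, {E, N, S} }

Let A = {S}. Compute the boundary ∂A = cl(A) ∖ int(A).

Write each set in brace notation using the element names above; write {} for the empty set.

{S}

open subsets of A: {}; so int(A) = {}
closure: X∖int(X∖A) = X∖{E, N} = {S}
∂A = {S} minus {} = {S}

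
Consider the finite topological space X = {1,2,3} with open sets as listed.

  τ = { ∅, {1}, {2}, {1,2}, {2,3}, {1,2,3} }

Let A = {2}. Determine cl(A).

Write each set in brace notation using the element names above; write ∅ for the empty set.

{2,3}

cl via duality: int({1,3}) = {1}, so X∖{1} = {2,3}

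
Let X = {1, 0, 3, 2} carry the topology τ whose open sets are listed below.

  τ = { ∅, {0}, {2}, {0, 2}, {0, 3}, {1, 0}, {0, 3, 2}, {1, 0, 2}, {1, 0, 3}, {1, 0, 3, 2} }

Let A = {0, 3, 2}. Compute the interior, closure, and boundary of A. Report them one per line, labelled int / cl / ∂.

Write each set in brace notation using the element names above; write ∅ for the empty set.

int(A) = {0, 3, 2}
cl(A)  = {1, 0, 3, 2}
∂A     = {1}

U open, U⊆A: ∅, {0}, {2}, {0, 3}, {0, 2}, {0, 3, 2}. int(A) = ⋃ = {0, 3, 2}
X∖A={1}, int(X∖A)=∅, hence cl(A)={1, 0, 3, 2}
∂A: remove int from cl → {1}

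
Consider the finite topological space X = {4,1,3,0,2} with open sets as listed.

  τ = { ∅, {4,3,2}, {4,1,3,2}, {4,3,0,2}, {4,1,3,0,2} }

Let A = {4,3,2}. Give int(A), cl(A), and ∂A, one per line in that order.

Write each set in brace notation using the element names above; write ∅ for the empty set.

int(A) = {4,3,2}
cl(A)  = {4,1,3,0,2}
∂A     = {1,0}

open subsets of A: ∅, {4,3,2}; so int(A) = {4,3,2}
closure: X∖int(X∖A) = X∖∅ = {4,1,3,0,2}
∂A = {4,1,3,0,2} minus {4,3,2} = {1,0}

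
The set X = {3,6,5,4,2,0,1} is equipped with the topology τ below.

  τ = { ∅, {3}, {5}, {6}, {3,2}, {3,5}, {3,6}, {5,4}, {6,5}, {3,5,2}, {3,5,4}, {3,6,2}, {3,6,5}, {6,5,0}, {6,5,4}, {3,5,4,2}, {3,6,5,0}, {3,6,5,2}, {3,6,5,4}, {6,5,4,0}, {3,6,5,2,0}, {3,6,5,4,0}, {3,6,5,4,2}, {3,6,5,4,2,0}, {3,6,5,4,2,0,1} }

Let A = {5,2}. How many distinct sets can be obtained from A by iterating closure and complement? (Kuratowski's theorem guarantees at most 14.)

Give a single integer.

10

X∖A={3,6,4,0,1}, int(X∖A)={3,6}, hence cl(A)={5,4,2,0,1}
Orbit (k=closure, c=complement):
  1. A     = {5,2}
  2. kA    = {5,4,2,0,1}
  3. cA    = {3,6,4,0,1}
  4. ckA   = {3,6}
  5. kcA   = {3,6,4,2,0,1}
  6. kckA  = {3,6,2,0,1}
  7. ckcA  = {5}
  8. ckckA = {5,4}
  9. kckcA = {5,4,0,1}
  10. ckckcA = {3,6,2}
(closed under both — stop)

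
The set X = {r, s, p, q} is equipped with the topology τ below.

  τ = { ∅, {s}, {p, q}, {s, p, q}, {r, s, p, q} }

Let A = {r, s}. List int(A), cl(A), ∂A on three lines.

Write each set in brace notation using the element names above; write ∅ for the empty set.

interior: largest open inside A is {s} (from ∅, {s})
cl via duality: int({p, q}) = {p, q}, so X∖{p, q} = {r, s}
cl∖int = {r}

int(A) = {s}
cl(A)  = {r, s}
∂A     = {r}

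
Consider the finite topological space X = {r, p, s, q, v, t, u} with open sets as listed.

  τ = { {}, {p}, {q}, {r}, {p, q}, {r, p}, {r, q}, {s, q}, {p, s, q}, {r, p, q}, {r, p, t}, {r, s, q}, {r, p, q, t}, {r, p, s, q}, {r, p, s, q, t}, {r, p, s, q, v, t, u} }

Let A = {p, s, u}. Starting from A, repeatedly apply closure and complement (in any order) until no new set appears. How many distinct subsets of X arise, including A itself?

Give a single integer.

complement {r, q, v, t}; its interior {r, q}; cl(A) = X∖{r, q} = {p, s, v, t, u}
With k = closure, c = complement:
  1. A     = {p, s, u}
  2. kA    = {p, s, v, t, u}
  3. cA    = {r, q, v, t}
  4. ckA   = {r, q}
  5. kcA   = {r, s, q, v, t, u}
  6. ckcA  = {p}
  7. kckcA = {p, v, t, u}
  8. ckckcA = {r, s, q}
k, c of each give nothing new

8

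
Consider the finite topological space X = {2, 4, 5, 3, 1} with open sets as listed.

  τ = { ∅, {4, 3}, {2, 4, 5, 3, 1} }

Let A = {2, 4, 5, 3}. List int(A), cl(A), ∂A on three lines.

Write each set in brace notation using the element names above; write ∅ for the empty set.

int(A) = {4, 3}
cl(A)  = {2, 4, 5, 3, 1}
∂A     = {2, 5, 1}

U open, U⊆A: ∅, {4, 3}. int(A) = ⋃ = {4, 3}
X∖A={1}, int(X∖A)=∅, hence cl(A)={2, 4, 5, 3, 1}
∂A: remove int from cl → {2, 5, 1}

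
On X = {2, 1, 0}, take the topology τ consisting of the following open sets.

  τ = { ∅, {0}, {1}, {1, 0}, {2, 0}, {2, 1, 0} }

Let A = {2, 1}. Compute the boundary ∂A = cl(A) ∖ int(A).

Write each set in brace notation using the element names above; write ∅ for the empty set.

{2}

open subsets of A: ∅, {1}; so int(A) = {1}
closure: X∖int(X∖A) = X∖{0} = {2, 1}
∂A = {2, 1} minus {1} = {2}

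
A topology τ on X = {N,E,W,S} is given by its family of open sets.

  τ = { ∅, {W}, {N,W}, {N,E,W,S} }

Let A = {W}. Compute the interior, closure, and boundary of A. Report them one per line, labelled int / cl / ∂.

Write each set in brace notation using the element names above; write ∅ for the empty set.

int(A) = {W}
cl(A)  = {N,E,W,S}
∂A     = {N,E,S}

interior: largest open inside A is {W} (from ∅, {W})
cl via duality: int({N,E,S}) = ∅, so X∖∅ = {N,E,W,S}
cl∖int = {N,E,S}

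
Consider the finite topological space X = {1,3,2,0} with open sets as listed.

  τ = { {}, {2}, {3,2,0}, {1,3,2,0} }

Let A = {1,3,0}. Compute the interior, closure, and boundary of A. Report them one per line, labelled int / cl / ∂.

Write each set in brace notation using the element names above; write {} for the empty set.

U open, U⊆A: {}. int(A) = ⋃ = {}
X∖A={2}, int(X∖A)={2}, hence cl(A)={1,3,0}
∂A: remove int from cl → {1,3,0}

int(A) = {}
cl(A)  = {1,3,0}
∂A     = {1,3,0}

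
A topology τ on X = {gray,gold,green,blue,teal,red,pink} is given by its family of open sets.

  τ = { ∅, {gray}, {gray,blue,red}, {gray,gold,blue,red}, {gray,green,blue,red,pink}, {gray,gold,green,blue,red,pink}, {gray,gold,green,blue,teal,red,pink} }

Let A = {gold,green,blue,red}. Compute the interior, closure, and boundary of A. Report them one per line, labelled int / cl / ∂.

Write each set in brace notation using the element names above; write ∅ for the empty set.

opens ⊆ A: ∅; union → int = ∅
complement {gray,teal,pink}; its interior {gray}; cl(A) = X∖{gray} = {gold,green,blue,teal,red,pink}
boundary = {gold,green,blue,teal,red,pink} ∖ ∅ = {gold,green,blue,teal,red,pink}

int(A) = ∅
cl(A)  = {gold,green,blue,teal,red,pink}
∂A     = {gold,green,blue,teal,red,pink}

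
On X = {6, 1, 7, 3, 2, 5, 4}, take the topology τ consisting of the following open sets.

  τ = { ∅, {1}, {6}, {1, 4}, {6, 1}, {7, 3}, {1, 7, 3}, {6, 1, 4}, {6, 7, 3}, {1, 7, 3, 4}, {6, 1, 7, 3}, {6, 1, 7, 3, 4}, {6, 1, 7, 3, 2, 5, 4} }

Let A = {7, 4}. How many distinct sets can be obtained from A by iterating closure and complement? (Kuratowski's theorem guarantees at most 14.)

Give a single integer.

10

X∖A={6, 1, 3, 2, 5}, int(X∖A)={6, 1}, hence cl(A)={7, 3, 2, 5, 4}
Orbit (k=closure, c=complement):
  1. A     = {7, 4}
  2. kA    = {7, 3, 2, 5, 4}
  3. cA    = {6, 1, 3, 2, 5}
  4. ckA   = {6, 1}
  5. kcA   = {6, 1, 7, 3, 2, 5, 4}
  6. kckA  = {6, 1, 2, 5, 4}
  7. ckcA  = ∅
  8. ckckA = {7, 3}
  9. kckckA = {7, 3, 2, 5}
  10. ckckckA = {6, 1, 4}
(closed under both — stop)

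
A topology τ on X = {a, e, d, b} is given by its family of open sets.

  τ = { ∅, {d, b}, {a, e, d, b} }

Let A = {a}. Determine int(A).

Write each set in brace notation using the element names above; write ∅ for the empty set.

opens ⊆ A: ∅; union → int = ∅

∅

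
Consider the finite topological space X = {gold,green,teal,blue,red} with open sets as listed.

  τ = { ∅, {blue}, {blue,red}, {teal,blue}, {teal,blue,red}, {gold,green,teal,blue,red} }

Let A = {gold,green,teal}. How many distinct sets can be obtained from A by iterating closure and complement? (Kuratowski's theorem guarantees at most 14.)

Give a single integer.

4

complement {blue,red}; its interior {blue,red}; cl(A) = X∖{blue,red} = {gold,green,teal}
With k = closure, c = complement:
  1. A     = {gold,green,teal}
  2. cA    = {blue,red}
  3. kcA   = {gold,green,teal,blue,red}
  4. ckcA  = ∅
k, c of each give nothing new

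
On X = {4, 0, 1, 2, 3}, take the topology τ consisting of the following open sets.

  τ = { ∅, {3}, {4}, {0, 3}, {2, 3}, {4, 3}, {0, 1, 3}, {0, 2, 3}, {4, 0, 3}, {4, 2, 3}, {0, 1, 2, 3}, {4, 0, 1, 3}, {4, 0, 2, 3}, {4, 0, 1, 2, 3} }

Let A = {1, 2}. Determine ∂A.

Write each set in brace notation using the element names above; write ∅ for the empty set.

{1, 2}

U open, U⊆A: ∅. int(A) = ⋃ = ∅
X∖A={4, 0, 3}, int(X∖A)={4, 0, 3}, hence cl(A)={1, 2}
∂A: remove int from cl → {1, 2}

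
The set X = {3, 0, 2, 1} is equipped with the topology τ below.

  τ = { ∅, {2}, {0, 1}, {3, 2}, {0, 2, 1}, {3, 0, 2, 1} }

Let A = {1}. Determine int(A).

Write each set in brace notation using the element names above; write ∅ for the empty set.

∅

interior: largest open inside A is ∅ (from ∅)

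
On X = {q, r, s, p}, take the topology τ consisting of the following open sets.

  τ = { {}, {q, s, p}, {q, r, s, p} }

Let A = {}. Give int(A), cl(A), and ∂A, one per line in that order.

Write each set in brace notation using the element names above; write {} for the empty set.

int(A) = {}
cl(A)  = {}
∂A     = {}

open subsets of A: {}; so int(A) = {}
closure: X∖int(X∖A) = X∖{q, r, s, p} = {}
∂A = {} minus {} = {}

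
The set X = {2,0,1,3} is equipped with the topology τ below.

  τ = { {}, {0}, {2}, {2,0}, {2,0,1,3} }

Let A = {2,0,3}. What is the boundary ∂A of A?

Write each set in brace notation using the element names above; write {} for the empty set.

open subsets of A: {}, {2}, {0}, {2,0}; so int(A) = {2,0}
closure: X∖int(X∖A) = X∖{} = {2,0,1,3}
∂A = {2,0,1,3} minus {2,0} = {1,3}

{1,3}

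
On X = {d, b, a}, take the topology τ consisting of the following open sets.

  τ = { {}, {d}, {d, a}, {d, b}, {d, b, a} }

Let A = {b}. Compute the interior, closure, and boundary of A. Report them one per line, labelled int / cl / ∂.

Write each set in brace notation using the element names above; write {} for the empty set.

int(A) = {}
cl(A)  = {b}
∂A     = {b}

open subsets of A: {}; so int(A) = {}
closure: X∖int(X∖A) = X∖{d, a} = {b}
∂A = {b} minus {} = {b}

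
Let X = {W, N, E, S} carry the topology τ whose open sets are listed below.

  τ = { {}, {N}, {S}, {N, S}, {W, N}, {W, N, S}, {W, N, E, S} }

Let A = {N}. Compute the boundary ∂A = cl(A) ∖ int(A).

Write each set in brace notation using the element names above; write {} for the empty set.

U open, U⊆A: {}, {N}. int(A) = ⋃ = {N}
X∖A={W, E, S}, int(X∖A)={S}, hence cl(A)={W, N, E}
∂A: remove int from cl → {W, E}

{W, E}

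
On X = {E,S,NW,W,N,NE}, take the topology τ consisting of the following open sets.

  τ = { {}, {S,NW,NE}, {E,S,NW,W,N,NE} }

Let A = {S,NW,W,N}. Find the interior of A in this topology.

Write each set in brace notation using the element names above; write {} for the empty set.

open subsets of A: {}; so int(A) = {}

{}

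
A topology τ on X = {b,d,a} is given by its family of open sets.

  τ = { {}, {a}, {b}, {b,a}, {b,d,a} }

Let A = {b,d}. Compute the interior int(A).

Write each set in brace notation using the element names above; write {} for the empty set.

{b}

open subsets of A: {}, {b}; so int(A) = {b}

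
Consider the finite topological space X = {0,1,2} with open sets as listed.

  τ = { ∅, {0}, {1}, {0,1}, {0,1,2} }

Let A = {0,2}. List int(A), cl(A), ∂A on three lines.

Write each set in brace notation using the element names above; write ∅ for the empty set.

interior: largest open inside A is {0} (from ∅, {0})
cl via duality: int({1}) = {1}, so X∖{1} = {0,2}
cl∖int = {2}

int(A) = {0}
cl(A)  = {0,2}
∂A     = {2}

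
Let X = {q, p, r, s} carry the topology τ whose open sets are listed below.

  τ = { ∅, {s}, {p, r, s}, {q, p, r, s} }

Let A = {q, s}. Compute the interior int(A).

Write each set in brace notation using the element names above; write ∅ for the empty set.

U open, U⊆A: ∅, {s}. int(A) = ⋃ = {s}

{s}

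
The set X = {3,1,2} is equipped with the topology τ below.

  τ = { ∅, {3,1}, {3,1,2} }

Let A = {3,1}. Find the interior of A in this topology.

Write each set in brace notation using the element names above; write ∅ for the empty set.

{3,1}

U open, U⊆A: ∅, {3,1}. int(A) = ⋃ = {3,1}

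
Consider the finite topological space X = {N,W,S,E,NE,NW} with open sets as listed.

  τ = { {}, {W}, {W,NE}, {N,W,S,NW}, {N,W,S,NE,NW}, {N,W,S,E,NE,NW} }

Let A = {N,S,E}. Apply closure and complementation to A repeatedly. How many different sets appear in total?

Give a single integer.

complement {W,NE,NW}; its interior {W,NE}; cl(A) = X∖{W,NE} = {N,S,E,NW}
With k = closure, c = complement:
  1. A     = {N,S,E}
  2. kA    = {N,S,E,NW}
  3. cA    = {W,NE,NW}
  4. ckA   = {W,NE}
  5. kcA   = {N,W,S,E,NE,NW}
  6. ckcA  = {}
k, c of each give nothing new

6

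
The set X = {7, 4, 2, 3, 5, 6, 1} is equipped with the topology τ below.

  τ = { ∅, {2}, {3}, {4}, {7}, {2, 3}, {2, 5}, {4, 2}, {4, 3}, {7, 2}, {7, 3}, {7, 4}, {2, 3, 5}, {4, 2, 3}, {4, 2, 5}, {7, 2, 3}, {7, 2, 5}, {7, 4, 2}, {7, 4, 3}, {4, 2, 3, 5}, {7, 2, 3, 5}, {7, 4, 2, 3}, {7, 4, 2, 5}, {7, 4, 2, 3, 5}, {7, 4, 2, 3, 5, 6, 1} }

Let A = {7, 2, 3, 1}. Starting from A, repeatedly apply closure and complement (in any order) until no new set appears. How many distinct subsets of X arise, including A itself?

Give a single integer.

X∖A={4, 5, 6}, int(X∖A)={4}, hence cl(A)={7, 2, 3, 5, 6, 1}
Orbit (k=closure, c=complement):
  1. A     = {7, 2, 3, 1}
  2. kA    = {7, 2, 3, 5, 6, 1}
  3. cA    = {4, 5, 6}
  4. ckA   = {4}
  5. kcA   = {4, 5, 6, 1}
  6. kckA  = {4, 6, 1}
  7. ckcA  = {7, 2, 3}
  8. ckckA = {7, 2, 3, 5}
(closed under both — stop)

8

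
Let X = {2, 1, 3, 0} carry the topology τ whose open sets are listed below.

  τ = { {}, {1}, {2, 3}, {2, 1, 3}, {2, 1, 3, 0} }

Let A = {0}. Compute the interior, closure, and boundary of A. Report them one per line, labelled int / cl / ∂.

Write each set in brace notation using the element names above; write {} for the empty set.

open subsets of A: {}; so int(A) = {}
closure: X∖int(X∖A) = X∖{2, 1, 3} = {0}
∂A = {0} minus {} = {0}

int(A) = {}
cl(A)  = {0}
∂A     = {0}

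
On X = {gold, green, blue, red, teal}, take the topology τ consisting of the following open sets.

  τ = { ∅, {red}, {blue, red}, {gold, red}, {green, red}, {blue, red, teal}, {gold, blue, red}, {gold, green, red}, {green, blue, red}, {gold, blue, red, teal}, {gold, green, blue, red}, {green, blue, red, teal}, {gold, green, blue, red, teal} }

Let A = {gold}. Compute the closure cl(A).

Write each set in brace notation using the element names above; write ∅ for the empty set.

complement {green, blue, red, teal}; its interior {green, blue, red, teal}; cl(A) = X∖{green, blue, red, teal} = {gold}

{gold}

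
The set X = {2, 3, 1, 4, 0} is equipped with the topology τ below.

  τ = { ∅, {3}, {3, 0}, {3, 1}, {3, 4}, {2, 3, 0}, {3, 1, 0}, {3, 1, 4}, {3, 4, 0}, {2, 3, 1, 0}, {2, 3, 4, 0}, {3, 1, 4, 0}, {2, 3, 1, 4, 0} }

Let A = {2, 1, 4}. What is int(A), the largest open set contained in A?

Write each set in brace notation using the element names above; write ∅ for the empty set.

open subsets of A: ∅; so int(A) = ∅

∅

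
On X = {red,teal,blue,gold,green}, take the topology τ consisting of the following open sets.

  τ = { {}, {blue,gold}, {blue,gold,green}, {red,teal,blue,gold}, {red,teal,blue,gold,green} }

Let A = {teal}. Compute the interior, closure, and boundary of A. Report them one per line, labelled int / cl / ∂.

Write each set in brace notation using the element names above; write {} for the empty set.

open subsets of A: {}; so int(A) = {}
closure: X∖int(X∖A) = X∖{blue,gold,green} = {red,teal}
∂A = {red,teal} minus {} = {red,teal}

int(A) = {}
cl(A)  = {red,teal}
∂A     = {red,teal}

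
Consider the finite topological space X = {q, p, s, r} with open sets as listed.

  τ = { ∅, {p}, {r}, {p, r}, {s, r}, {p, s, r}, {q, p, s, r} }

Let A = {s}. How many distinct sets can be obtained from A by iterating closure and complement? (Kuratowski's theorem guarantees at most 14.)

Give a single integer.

6

complement {q, p, r}; its interior {p, r}; cl(A) = X∖{p, r} = {q, s}
With k = closure, c = complement:
  1. A     = {s}
  2. kA    = {q, s}
  3. cA    = {q, p, r}
  4. ckA   = {p, r}
  5. kcA   = {q, p, s, r}
  6. ckcA  = ∅
k, c of each give nothing new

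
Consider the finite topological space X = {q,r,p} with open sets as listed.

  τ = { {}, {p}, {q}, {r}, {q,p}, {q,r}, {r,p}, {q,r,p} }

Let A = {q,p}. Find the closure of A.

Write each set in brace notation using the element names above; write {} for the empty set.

{q,p}

X∖A={r}, int(X∖A)={r}, hence cl(A)={q,p}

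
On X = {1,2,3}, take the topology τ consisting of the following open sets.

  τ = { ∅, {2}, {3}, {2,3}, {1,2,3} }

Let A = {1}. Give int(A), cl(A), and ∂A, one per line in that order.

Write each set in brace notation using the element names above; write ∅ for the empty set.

int(A) = ∅
cl(A)  = {1}
∂A     = {1}

interior: largest open inside A is ∅ (from ∅)
cl via duality: int({2,3}) = {2,3}, so X∖{2,3} = {1}
cl∖int = {1}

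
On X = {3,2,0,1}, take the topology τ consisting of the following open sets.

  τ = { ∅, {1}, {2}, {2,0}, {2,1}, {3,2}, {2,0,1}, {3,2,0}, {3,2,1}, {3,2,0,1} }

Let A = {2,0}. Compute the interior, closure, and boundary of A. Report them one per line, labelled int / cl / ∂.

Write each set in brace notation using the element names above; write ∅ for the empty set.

interior: largest open inside A is {2,0} (from ∅, {2}, {2,0})
cl via duality: int({3,1}) = {1}, so X∖{1} = {3,2,0}
cl∖int = {3}

int(A) = {2,0}
cl(A)  = {3,2,0}
∂A     = {3}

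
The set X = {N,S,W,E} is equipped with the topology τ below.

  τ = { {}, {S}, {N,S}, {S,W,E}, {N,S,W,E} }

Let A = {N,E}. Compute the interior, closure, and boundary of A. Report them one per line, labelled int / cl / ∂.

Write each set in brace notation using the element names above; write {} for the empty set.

open subsets of A: {}; so int(A) = {}
closure: X∖int(X∖A) = X∖{S} = {N,W,E}
∂A = {N,W,E} minus {} = {N,W,E}

int(A) = {}
cl(A)  = {N,W,E}
∂A     = {N,W,E}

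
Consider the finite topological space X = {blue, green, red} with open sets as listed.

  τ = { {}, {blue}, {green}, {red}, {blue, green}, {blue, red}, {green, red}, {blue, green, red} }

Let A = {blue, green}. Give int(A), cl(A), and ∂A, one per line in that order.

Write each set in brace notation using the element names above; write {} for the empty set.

open subsets of A: {}, {green}, {blue}, {blue, green}; so int(A) = {blue, green}
closure: X∖int(X∖A) = X∖{red} = {blue, green}
∂A = {blue, green} minus {blue, green} = {}

int(A) = {blue, green}
cl(A)  = {blue, green}
∂A     = {}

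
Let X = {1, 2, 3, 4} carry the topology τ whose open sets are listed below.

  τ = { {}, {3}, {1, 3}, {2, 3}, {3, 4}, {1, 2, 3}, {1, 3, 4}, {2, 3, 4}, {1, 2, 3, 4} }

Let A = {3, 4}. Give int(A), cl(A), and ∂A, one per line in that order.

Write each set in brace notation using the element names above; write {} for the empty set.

open subsets of A: {}, {3}, {3, 4}; so int(A) = {3, 4}
closure: X∖int(X∖A) = X∖{} = {1, 2, 3, 4}
∂A = {1, 2, 3, 4} minus {3, 4} = {1, 2}

int(A) = {3, 4}
cl(A)  = {1, 2, 3, 4}
∂A     = {1, 2}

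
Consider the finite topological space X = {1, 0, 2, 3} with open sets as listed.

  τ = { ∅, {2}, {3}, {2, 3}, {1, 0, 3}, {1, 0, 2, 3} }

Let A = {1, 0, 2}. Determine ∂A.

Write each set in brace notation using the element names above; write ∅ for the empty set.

{1, 0}

open subsets of A: ∅, {2}; so int(A) = {2}
closure: X∖int(X∖A) = X∖{3} = {1, 0, 2}
∂A = {1, 0, 2} minus {2} = {1, 0}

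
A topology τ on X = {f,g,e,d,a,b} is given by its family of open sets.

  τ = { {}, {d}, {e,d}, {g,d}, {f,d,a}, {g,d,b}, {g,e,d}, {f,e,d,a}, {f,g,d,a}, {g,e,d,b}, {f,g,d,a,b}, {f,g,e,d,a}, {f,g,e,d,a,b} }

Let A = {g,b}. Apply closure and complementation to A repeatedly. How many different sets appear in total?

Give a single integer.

closure: X∖int(X∖A) = X∖{f,e,d,a} = {g,b}
Let k=closure and c=complement:
  1. A     = {g,b}
  2. cA    = {f,e,d,a}
  3. kcA   = {f,g,e,d,a,b}
  4. ckcA  = {}
— saturated at 4

4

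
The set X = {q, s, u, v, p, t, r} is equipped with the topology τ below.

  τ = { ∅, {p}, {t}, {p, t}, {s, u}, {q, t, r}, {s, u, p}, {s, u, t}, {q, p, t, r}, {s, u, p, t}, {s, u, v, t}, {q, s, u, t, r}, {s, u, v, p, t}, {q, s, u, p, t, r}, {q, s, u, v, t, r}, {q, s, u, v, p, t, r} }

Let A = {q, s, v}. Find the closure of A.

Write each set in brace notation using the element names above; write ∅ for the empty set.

{q, s, u, v, r}

complement {u, p, t, r}; its interior {p, t}; cl(A) = X∖{p, t} = {q, s, u, v, r}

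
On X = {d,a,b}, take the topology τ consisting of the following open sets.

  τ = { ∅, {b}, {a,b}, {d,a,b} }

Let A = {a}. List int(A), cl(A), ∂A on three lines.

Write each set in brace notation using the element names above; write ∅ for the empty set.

U open, U⊆A: ∅. int(A) = ⋃ = ∅
X∖A={d,b}, int(X∖A)={b}, hence cl(A)={d,a}
∂A: remove int from cl → {d,a}

int(A) = ∅
cl(A)  = {d,a}
∂A     = {d,a}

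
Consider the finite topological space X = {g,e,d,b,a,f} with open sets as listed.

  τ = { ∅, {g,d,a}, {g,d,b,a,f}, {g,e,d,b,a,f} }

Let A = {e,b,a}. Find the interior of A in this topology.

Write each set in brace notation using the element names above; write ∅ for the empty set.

opens ⊆ A: ∅; union → int = ∅

∅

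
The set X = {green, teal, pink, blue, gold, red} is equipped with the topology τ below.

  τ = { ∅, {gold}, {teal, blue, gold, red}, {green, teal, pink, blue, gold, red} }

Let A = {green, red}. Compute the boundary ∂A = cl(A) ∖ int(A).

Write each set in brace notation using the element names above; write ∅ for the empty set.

interior: largest open inside A is ∅ (from ∅)
cl via duality: int({teal, pink, blue, gold}) = {gold}, so X∖{gold} = {green, teal, pink, blue, red}
cl∖int = {green, teal, pink, blue, red}

{green, teal, pink, blue, red}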